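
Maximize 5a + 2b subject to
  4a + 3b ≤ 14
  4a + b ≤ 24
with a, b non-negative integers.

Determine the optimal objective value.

15

Relaxing integrality, the LP optimum is 17.50 at (a,b) = (3.5, 0), which is not an integer point.
(a,b)=(3,0): 4·3+3·0=12≤14, 4·3+1·0=12≤24, objective 15.
(a,b)=(2,1): 4·2+3·1=11≤14, 4·2+1·1=9≤24, objective 12.
(a,b)=(2,0): 4·2+3·0=8≤14, 4·2+1·0=8≤24, objective 10.
Maximum is 15 at (a,b)=(3,0).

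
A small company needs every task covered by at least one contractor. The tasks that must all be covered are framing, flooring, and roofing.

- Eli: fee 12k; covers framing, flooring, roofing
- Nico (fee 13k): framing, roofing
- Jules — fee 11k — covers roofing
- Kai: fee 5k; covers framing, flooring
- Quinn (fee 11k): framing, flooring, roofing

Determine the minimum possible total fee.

11

The greedy cost-per-new-task heuristic would pick Kai and Jules for 16, but a cheaper cover exists.
Quinn alone covers framing, flooring, roofing — every task.
Total fee: 11.
No cover costs less than 11.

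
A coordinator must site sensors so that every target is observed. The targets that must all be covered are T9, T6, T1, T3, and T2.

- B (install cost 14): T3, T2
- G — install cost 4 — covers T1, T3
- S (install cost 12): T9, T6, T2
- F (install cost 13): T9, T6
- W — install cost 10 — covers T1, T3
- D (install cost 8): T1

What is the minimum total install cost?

16

This is an integer covering problem.
Choose G and S: together they cover T9, T6, T1, T3, T2 — every target.
Total install cost: 4 + 12 = 16.
No cover costs less than 16.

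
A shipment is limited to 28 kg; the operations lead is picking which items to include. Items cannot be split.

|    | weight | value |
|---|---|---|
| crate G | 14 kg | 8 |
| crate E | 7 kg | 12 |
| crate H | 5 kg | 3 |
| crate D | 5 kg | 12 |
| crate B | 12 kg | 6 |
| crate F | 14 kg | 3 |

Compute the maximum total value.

32

crate E + crate D + crate B: weight 7 + 5 + 12 = 24 ≤ 28, value 12 + 12 + 6 = 30.
crate G + crate E + crate D: weight 14 + 7 + 5 = 26 ≤ 28, value 8 + 12 + 12 = 32.
Best is crate G, crate E, and crate D with total value 32.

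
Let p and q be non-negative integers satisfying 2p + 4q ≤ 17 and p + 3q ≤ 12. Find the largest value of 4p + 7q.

32

(p,q)=(8,0) is feasible, giving 32.
(p,q)=(7,0) is feasible, giving 28.
Maximum is 32 at (p,q)=(8,0).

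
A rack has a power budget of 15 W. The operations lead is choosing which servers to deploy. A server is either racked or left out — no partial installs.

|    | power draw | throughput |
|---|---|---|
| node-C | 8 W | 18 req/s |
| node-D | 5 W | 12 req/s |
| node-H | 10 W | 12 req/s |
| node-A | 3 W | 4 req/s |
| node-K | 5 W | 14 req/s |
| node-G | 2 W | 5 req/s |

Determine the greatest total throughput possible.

37

This is an integer program with binary decision variables.
Allowing fractional choices, the relaxed optimum would be about 37.8, but servers are indivisible.
node-D + node-A + node-K + node-G: power draw 5 + 3 + 5 + 2 = 15 ≤ 15, throughput 12 + 4 + 14 + 5 = 35.
node-C + node-D + node-G: power draw 8 + 5 + 2 = 15 ≤ 15, throughput 18 + 12 + 5 = 35.
node-C + node-K + node-G: power draw 8 + 5 + 2 = 15 ≤ 15, throughput 18 + 14 + 5 = 37.
Best is node-C, node-K, and node-G with total throughput 37.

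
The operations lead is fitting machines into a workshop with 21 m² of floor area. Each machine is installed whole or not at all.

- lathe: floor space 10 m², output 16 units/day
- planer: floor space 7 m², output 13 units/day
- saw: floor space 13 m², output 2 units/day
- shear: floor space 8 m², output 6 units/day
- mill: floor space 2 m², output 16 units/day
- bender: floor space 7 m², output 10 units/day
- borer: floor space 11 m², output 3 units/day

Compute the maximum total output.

This is an integer program with binary decision variables.
Allowing fractional choices, the relaxed optimum would be about 47.9, but machines are indivisible.
planer + mill + bender: floor space 7 + 2 + 7 = 16 ≤ 21, output 13 + 16 + 10 = 39.
lathe + mill + bender: floor space 10 + 2 + 7 = 19 ≤ 21, output 16 + 16 + 10 = 42.
lathe + planer + mill: floor space 10 + 7 + 2 = 19 ≤ 21, output 16 + 13 + 16 = 45.
Best is lathe, planer, and mill with total output 45.

45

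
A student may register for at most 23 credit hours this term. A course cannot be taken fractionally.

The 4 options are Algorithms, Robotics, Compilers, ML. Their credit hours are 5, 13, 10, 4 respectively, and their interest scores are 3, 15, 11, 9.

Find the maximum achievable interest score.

Robotics + Compilers: credit hours 13 + 10 = 23 ≤ 23, interest score 15 + 11 = 26.
Algorithms + Robotics + ML: credit hours 5 + 13 + 4 = 22 ≤ 23, interest score 3 + 15 + 9 = 27.
Best is Algorithms, Robotics, and ML with total interest score 27.

27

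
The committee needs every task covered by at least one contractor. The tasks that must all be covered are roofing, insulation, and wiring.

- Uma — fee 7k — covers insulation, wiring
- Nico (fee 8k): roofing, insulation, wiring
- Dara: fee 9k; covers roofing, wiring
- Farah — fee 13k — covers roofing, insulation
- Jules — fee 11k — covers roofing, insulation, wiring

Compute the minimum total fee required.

This is an integer covering problem.
Nico alone covers roofing, insulation, wiring — every task.
Total fee: 8.
No cover costs less than 8.

8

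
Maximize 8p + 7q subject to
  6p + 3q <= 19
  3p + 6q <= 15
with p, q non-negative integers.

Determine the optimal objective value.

24

Relaxing integrality, the LP optimum is 29.00 at (p,q) = (2.56, 1.22), which is not an integer point.
(p,q)=(3,0): 6·3+3·0=18≤19, 3·3+6·0=9≤15, objective 24.
(p,q)=(2,1): 6·2+3·1=15≤19, 3·2+6·1=12≤15, objective 23.
(p,q)=(1,2): 6·1+3·2=12≤19, 3·1+6·2=15≤15, objective 22.
Maximum is 24 at (p,q)=(3,0).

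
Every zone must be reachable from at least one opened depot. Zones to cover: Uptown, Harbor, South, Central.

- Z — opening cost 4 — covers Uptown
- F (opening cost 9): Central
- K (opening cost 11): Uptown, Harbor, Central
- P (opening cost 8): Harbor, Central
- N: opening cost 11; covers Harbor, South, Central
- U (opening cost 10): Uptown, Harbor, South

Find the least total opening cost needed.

This is a weighted set-cover instance.
The greedy cost-per-new-zone heuristic would pick U and P for 18, but a cheaper cover exists.
Choose Z and N: together they cover Uptown, Harbor, South, Central — every zone.
Total opening cost: 4 + 11 = 15.
No cover costs less than 15.

15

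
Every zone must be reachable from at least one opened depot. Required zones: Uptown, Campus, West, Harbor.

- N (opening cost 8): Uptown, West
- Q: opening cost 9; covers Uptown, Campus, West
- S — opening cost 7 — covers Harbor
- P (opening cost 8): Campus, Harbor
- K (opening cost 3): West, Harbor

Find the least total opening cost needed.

This is a weighted set-cover instance.
Choose Q and K: together they cover Uptown, Campus, West, Harbor — every zone.
Total opening cost: 9 + 3 = 12.
No cover costs less than 12.

12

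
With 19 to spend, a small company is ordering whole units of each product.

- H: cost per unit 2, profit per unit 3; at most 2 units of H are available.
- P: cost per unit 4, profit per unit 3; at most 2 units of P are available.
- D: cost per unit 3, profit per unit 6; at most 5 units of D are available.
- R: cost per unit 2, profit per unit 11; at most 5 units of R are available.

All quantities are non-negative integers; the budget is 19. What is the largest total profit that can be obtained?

1×H, 2×D, and 5×R: cost 18 ≤ 19, profit 1·3 + 2·6 + 5·11 = 70.
3×D and 5×R: cost 19 ≤ 19, profit 3·6 + 5·11 = 73.
Best is 73.

73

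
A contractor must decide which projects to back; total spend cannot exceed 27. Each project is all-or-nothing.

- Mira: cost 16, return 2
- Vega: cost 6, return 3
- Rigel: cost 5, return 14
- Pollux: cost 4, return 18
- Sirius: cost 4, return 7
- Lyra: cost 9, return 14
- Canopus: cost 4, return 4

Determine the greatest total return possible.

This is an integer program with binary decision variables.
Allowing fractional choices, the relaxed optimum would be about 57.5, but projects are indivisible.
Rigel + Pollux + Sirius + Lyra + Canopus: cost 5 + 4 + 4 + 9 + 4 = 26 ≤ 27, return 14 + 18 + 7 + 14 + 4 = 57.
Rigel + Pollux + Sirius + Lyra: cost 5 + 4 + 4 + 9 = 22 ≤ 27, return 14 + 18 + 7 + 14 = 53.
Rigel + Pollux + Lyra + Canopus: cost 5 + 4 + 9 + 4 = 22 ≤ 27, return 14 + 18 + 14 + 4 = 50.
Best is Rigel, Pollux, Sirius, Lyra, and Canopus with total return 57.

57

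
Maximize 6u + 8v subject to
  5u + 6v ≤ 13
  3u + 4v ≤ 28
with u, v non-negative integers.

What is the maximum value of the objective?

The continuous relaxation peaks at (0, 2.17) with value 17.33; rounding to a feasible lattice point costs some objective.
(u,v)=(0,2): 5·0+6·2=12≤13, 3·0+4·2=8≤28, objective 16.
(u,v)=(1,1): 5·1+6·1=11≤13, 3·1+4·1=7≤28, objective 14.
(u,v)=(0,1): 5·0+6·1=6≤13, 3·0+4·1=4≤28, objective 8.
The best lattice point is (0,2), giving 16.

16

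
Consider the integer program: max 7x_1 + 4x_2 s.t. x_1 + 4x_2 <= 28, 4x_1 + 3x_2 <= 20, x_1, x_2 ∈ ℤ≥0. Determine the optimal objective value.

(x_1,x_2)=(5,0) is feasible, giving 35.
(x_1,x_2)=(4,1) is feasible, giving 32.
(x_1,x_2)=(4,0) is feasible, giving 28.
No feasible integer point exceeds 35.

35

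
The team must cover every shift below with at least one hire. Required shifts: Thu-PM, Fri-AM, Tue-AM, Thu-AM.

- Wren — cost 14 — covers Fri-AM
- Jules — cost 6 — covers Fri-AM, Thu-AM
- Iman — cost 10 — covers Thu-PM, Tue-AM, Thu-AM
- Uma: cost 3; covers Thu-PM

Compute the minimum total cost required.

The greedy cost-per-new-shift heuristic would pick Jules, Uma, and Iman for 19, but a cheaper cover exists.
Choose Jules and Iman: together they cover Thu-PM, Fri-AM, Tue-AM, Thu-AM — every shift.
Total cost: 6 + 10 = 16.
No cover costs less than 16.

16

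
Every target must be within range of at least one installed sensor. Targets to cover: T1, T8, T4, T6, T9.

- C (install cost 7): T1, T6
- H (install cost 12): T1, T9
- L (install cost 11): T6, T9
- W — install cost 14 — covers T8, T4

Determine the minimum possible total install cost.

This is a weighted set-cover instance.
Choose C, L, and W: together they cover T1, T8, T4, T6, T9 — every target.
Total install cost: 7 + 11 + 14 = 32.
No cover costs less than 32.

32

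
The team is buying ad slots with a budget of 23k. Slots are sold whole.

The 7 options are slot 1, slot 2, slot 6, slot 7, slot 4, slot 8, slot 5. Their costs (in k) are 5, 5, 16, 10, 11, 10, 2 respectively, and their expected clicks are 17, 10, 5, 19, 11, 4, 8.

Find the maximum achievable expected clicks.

Treat it as a binary knapsack problem.
Take slot 1, slot 2, slot 7, and slot 5: cost 5 + 5 + 10 + 2 = 22 ≤ 23, expected clicks 17 + 10 + 19 + 8 = 54.
No other feasible combination does better.

54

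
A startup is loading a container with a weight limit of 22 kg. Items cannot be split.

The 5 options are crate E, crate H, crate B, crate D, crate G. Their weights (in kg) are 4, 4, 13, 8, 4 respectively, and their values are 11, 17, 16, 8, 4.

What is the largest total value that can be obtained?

44

Allowing fractional choices, the relaxed optimum would be about 45.0, but items are indivisible.
crate E + crate H + crate D + crate G: weight 4 + 4 + 8 + 4 = 20 ≤ 22, value 11 + 17 + 8 + 4 = 40.
crate H + crate B + crate G: weight 4 + 13 + 4 = 21 ≤ 22, value 17 + 16 + 4 = 37.
crate E + crate H + crate B: weight 4 + 4 + 13 = 21 ≤ 22, value 11 + 17 + 16 = 44.
Best is crate E, crate H, and crate B with total value 44.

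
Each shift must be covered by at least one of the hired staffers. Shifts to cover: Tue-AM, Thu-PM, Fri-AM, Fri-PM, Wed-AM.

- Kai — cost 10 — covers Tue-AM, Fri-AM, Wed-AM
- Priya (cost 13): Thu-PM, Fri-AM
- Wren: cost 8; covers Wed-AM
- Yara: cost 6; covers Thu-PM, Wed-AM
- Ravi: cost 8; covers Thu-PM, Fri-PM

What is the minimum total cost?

The greedy cost-per-new-shift heuristic would pick Yara, Kai, and Ravi for 24, but a cheaper cover exists.
Choose Kai and Ravi: together they cover Tue-AM, Thu-PM, Fri-AM, Fri-PM, Wed-AM — every shift.
Total cost: 10 + 8 = 18.
No cover costs less than 18.

18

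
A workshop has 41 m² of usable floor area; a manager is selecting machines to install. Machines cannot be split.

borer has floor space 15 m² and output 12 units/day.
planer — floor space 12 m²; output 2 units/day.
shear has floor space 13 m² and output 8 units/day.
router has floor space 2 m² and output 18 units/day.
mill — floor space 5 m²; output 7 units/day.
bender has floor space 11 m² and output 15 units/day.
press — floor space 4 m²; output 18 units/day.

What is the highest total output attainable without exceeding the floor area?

70

Treat it as a binary knapsack problem.
Allowing fractional choices, the relaxed optimum would be about 72.5, but machines are indivisible.
borer + router + bender + press: floor space 15 + 2 + 11 + 4 = 32 ≤ 41, output 12 + 18 + 15 + 18 = 63.
shear + router + mill + bender + press: floor space 13 + 2 + 5 + 11 + 4 = 35 ≤ 41, output 8 + 18 + 7 + 15 + 18 = 66.
borer + router + mill + bender + press: floor space 15 + 2 + 5 + 11 + 4 = 37 ≤ 41, output 12 + 18 + 7 + 15 + 18 = 70.
Best is borer, router, mill, bender, and press with total output 70.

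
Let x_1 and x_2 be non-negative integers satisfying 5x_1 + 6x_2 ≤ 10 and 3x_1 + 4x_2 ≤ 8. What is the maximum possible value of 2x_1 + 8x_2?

8

(x_1,x_2)=(0,1): 5·0+6·1=6≤10, 3·0+4·1=4≤8, objective 8.
(x_1,x_2)=(1,0): 5·1+6·0=5≤10, 3·1+4·0=3≤8, objective 2.
The best lattice point is (0,1), giving 8.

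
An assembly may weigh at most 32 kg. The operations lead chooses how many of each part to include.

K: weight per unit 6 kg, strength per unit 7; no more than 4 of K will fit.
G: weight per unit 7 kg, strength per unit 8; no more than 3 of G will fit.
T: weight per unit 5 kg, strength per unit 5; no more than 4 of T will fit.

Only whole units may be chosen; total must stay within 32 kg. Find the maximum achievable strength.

K has the best ratio (7/6); taking only K gives at most 4×7 = 28 (stopped by the supply cap of 4).
Mixing does better — 3×K and 2×G: weight 32 ≤ 32, strength 3·7 + 2·8 = 37.

37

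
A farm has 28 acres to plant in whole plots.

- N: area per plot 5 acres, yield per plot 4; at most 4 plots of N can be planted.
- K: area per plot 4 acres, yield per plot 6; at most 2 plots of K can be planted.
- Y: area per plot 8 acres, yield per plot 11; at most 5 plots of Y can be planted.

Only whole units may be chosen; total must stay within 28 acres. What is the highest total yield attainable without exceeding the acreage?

1×K and 3×Y: area 28 ≤ 28, yield 1·6 + 3·11 = 39.
2×K and 2×Y: area 24 ≤ 28, yield 2·6 + 2·11 = 34.
Best is 39.

39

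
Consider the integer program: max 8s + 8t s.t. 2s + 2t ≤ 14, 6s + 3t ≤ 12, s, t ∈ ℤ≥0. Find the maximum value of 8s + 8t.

(s,t)=(0,4): 2·0+2·4=8≤14, 6·0+3·4=12≤12, objective 32.
(s,t)=(0,3): 2·0+2·3=6≤14, 6·0+3·3=9≤12, objective 24.
The best lattice point is (0,4), giving 32.

32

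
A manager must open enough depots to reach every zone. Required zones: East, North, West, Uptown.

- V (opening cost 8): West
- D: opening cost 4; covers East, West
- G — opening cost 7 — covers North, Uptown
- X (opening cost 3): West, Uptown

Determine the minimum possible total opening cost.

The greedy cost-per-new-zone heuristic would pick X, D, and G for 14, but a cheaper cover exists.
Choose D and G: together they cover East, North, West, Uptown — every zone.
Total opening cost: 4 + 7 = 11.
No cover costs less than 11.

11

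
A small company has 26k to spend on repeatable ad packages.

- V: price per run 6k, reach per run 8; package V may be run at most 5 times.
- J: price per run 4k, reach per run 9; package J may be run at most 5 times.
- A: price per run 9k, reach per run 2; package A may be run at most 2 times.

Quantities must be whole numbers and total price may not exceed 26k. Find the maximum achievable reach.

53

J has the best ratio (9/4); taking only J gives at most 5×9 = 45 (stopped by the supply cap of 5).
Mixing does better — 1×V and 5×J: price 26 ≤ 26, reach 1·8 + 5·9 = 53.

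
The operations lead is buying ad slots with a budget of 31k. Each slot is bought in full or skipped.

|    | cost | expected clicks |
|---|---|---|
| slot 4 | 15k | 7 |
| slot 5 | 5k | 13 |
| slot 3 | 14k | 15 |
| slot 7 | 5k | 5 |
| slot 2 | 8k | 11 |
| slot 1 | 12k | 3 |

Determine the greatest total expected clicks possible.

Allowing fractional choices, the relaxed optimum would be about 43.0, but ad slots are indivisible.
slot 5 + slot 3 + slot 2: cost 5 + 14 + 8 = 27 ≤ 31, expected clicks 13 + 15 + 11 = 39.
slot 5 + slot 3 + slot 7: cost 5 + 14 + 5 = 24 ≤ 31, expected clicks 13 + 15 + 5 = 33.
Best is slot 5, slot 3, and slot 2 with total expected clicks 39.

39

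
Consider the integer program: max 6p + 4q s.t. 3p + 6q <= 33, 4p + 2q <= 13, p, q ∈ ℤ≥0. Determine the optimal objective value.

(p,q)=(1,4) is feasible, giving 22.
(p,q)=(0,5) is feasible, giving 20.
(p,q)=(1,3) is feasible, giving 18.
No feasible integer point exceeds 22.

22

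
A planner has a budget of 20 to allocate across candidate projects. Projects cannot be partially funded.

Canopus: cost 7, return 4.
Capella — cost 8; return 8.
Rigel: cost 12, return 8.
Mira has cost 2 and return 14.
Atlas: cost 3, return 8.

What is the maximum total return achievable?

Canopus + Capella + Mira + Atlas: cost 7 + 8 + 2 + 3 = 20 ≤ 20, return 4 + 8 + 14 + 8 = 34.
Rigel + Mira + Atlas: cost 12 + 2 + 3 = 17 ≤ 20, return 8 + 14 + 8 = 30.
Capella + Mira + Atlas: cost 8 + 2 + 3 = 13 ≤ 20, return 8 + 14 + 8 = 30.
Best is Canopus, Capella, Mira, and Atlas with total return 34.

34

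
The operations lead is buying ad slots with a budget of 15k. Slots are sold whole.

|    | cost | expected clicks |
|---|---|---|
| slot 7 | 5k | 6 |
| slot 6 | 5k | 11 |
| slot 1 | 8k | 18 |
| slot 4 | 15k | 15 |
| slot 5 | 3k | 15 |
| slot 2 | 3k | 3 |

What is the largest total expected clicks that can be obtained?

36

slot 1 + slot 5 + slot 2: cost 8 + 3 + 3 = 14 ≤ 15, expected clicks 18 + 15 + 3 = 36.
slot 1 + slot 5: cost 8 + 3 = 11 ≤ 15, expected clicks 18 + 15 = 33.
Best is slot 1, slot 5, and slot 2 with total expected clicks 36.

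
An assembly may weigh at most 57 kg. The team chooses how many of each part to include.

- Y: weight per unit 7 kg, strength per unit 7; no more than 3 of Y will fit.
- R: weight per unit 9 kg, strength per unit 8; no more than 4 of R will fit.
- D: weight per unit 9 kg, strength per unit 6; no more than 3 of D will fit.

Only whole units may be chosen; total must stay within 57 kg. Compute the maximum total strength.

Take 3×Y and 4×R: weight 57 ≤ 57, strength 3·7 + 4·8 = 53.
Y has the best ratio (7/7) and is taken to its limit of 3; remaining capacity is filled optimally with the others.

53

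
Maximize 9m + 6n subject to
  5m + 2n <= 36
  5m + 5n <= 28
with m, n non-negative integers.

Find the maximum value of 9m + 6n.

The continuous relaxation peaks at (5.6, 0) with value 50.40; rounding to a feasible lattice point costs some objective.
(m,n)=(5,0): 5·5+2·0=25≤36, 5·5+5·0=25≤28, objective 45.
(m,n)=(4,1): 5·4+2·1=22≤36, 5·4+5·1=25≤28, objective 42.
(m,n)=(4,0): 5·4+2·0=20≤36, 5·4+5·0=20≤28, objective 36.
The best lattice point is (5,0), giving 45.

45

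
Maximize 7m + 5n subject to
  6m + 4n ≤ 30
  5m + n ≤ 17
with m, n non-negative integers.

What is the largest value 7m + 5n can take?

(m,n)=(1,6): 6·1+4·6=30≤30, 5·1+1·6=11≤17, objective 37.
(m,n)=(0,7): 6·0+4·7=28≤30, 5·0+1·7=7≤17, objective 35.
(m,n)=(1,5): 6·1+4·5=26≤30, 5·1+1·5=10≤17, objective 32.
(m,n)=(0,6): 6·0+4·6=24≤30, 5·0+1·6=6≤17, objective 30.
Maximum is 37 at (m,n)=(1,6).

37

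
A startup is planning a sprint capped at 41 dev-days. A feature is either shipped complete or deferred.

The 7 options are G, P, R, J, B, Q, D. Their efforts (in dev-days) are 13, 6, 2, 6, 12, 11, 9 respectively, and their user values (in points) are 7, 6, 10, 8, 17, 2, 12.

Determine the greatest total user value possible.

53

This is an integer program with binary decision variables.
Take P, R, J, B, and D: effort 6 + 2 + 6 + 12 + 9 = 35 ≤ 41, user value 6 + 10 + 8 + 17 + 12 = 53.
No other feasible combination does better.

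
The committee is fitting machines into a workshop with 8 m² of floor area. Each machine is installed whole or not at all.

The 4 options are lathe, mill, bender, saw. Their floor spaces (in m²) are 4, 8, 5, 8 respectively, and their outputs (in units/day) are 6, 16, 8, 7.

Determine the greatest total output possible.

Treat it as a binary knapsack problem.
mill: floor space 8 ≤ 8, output 16.
saw: floor space 8 ≤ 8, output 7.
bender: floor space 5 ≤ 8, output 8.
Best is mill with total output 16.

16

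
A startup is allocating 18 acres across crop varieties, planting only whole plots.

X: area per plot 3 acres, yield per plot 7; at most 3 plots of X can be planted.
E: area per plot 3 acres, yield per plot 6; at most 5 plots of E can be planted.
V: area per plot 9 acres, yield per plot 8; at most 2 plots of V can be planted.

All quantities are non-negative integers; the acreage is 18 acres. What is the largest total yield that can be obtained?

Take 3×X and 3×E: area 18 ≤ 18, yield 3·7 + 3·6 = 39.
X has the best ratio (7/3) and is taken to its limit of 3; remaining capacity is filled optimally with the others.

39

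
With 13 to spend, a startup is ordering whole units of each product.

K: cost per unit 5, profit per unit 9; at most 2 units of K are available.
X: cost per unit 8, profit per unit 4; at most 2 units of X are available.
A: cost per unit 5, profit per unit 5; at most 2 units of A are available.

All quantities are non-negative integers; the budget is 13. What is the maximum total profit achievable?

18

Take 2×K: cost 10 ≤ 13, profit 2·9 = 18.
K has the best ratio (9/5) and is taken to its limit of 2; remaining capacity is filled optimally with the others.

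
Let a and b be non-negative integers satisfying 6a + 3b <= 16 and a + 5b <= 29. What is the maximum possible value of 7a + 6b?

(a,b)=(0,5) is feasible, giving 30.
(a,b)=(0,4) is feasible, giving 24.
No feasible integer point exceeds 30.

30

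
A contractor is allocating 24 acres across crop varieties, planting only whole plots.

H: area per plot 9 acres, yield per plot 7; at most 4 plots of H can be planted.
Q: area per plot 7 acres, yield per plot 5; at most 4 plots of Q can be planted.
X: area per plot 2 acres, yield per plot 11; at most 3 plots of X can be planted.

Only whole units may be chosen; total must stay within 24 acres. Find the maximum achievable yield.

47

This is a bounded integer knapsack.
X has the best ratio (11/2); taking only X gives at most 3×11 = 33 (stopped by the supply cap of 3).
Mixing does better — 2×H and 3×X: area 24 ≤ 24, yield 2·7 + 3·11 = 47.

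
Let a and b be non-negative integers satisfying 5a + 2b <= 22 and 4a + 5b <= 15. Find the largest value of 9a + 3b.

(a,b)=(3,0): 5·3+2·0=15≤22, 4·3+5·0=12≤15, objective 27.
(a,b)=(2,1): 5·2+2·1=12≤22, 4·2+5·1=13≤15, objective 21.
(a,b)=(2,0): 5·2+2·0=10≤22, 4·2+5·0=8≤15, objective 18.
Maximum is 27 at (a,b)=(3,0).

27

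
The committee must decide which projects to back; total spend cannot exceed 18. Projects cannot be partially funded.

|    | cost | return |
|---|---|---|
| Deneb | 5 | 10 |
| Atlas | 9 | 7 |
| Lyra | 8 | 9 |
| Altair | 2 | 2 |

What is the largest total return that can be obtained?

21

Allowing fractional choices, the relaxed optimum would be about 23.3, but projects are indivisible.
Deneb + Lyra: cost 5 + 8 = 13 ≤ 18, return 10 + 9 = 19.
Deneb + Atlas + Altair: cost 5 + 9 + 2 = 16 ≤ 18, return 10 + 7 + 2 = 19.
Deneb + Lyra + Altair: cost 5 + 8 + 2 = 15 ≤ 18, return 10 + 9 + 2 = 21.
Best is Deneb, Lyra, and Altair with total return 21.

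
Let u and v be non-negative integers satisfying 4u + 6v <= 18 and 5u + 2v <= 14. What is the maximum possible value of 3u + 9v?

(u,v)=(0,3): 4·0+6·3=18≤18, 5·0+2·3=6≤14, objective 27.
(u,v)=(1,2): 4·1+6·2=16≤18, 5·1+2·2=9≤14, objective 21.
(u,v)=(0,2): 4·0+6·2=12≤18, 5·0+2·2=4≤14, objective 18.
Maximum is 27 at (u,v)=(0,3).

27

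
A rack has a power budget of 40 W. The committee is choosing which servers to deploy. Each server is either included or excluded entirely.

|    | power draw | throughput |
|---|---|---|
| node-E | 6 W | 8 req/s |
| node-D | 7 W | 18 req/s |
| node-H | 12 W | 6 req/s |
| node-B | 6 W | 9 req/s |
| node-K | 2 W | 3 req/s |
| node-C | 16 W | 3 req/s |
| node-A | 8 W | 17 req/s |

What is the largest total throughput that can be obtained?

Take node-E, node-D, node-H, node-B, and node-A: power draw 6 + 7 + 12 + 6 + 8 = 39 ≤ 40, throughput 8 + 18 + 6 + 9 + 17 = 58.
No other feasible combination does better.

58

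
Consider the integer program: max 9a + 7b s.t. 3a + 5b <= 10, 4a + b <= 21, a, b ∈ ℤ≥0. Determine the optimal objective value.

27

The continuous relaxation peaks at (3.33, 0) with value 30.00; rounding to a feasible lattice point costs some objective.
(a,b)=(3,0) is feasible, giving 27.
(a,b)=(2,0) is feasible, giving 18.
The best lattice point is (3,0), giving 27.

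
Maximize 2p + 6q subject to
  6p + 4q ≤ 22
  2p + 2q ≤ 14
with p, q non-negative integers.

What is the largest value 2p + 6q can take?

30

Relaxing integrality, the LP optimum is 33.00 at (p,q) = (0, 5.5), which is not an integer point.
(p,q)=(0,5): 6·0+4·5=20≤22, 2·0+2·5=10≤14, objective 30.
(p,q)=(1,4): 6·1+4·4=22≤22, 2·1+2·4=10≤14, objective 26.
(p,q)=(0,4): 6·0+4·4=16≤22, 2·0+2·4=8≤14, objective 24.
No feasible integer point exceeds 30.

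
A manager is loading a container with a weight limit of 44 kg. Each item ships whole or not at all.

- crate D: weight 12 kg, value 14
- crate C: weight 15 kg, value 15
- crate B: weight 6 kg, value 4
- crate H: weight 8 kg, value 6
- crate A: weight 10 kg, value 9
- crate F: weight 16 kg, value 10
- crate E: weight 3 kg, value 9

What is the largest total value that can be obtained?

Allowing fractional choices, the relaxed optimum would be about 50.0, but items are indivisible.
crate D + crate C + crate B + crate H + crate E: weight 12 + 15 + 6 + 8 + 3 = 44 ≤ 44, value 14 + 15 + 4 + 6 + 9 = 48.
crate D + crate C + crate A + crate E: weight 12 + 15 + 10 + 3 = 40 ≤ 44, value 14 + 15 + 9 + 9 = 47.
crate D + crate C + crate H + crate E: weight 12 + 15 + 8 + 3 = 38 ≤ 44, value 14 + 15 + 6 + 9 = 44.
Best is crate D, crate C, crate B, crate H, and crate E with total value 48.

48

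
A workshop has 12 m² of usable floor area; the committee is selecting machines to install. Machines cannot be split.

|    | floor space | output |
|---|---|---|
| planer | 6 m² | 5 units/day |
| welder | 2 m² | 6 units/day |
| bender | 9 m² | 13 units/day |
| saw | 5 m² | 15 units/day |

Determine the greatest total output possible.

Treat it as a binary knapsack problem.
welder + saw: floor space 2 + 5 = 7 ≤ 12, output 6 + 15 = 21.
welder + bender: floor space 2 + 9 = 11 ≤ 12, output 6 + 13 = 19.
planer + saw: floor space 6 + 5 = 11 ≤ 12, output 5 + 15 = 20.
Best is welder and saw with total output 21.

21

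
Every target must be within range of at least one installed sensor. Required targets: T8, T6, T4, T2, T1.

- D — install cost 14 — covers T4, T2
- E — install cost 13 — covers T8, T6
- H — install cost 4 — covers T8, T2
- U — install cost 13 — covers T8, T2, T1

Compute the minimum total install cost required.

40

This is an integer covering problem.
The greedy cost-per-new-target heuristic would pick H, E, U, and D for 44, but a cheaper cover exists.
Choose D, E, and U: together they cover T8, T6, T4, T2, T1 — every target.
Total install cost: 14 + 13 + 13 = 40.
No cover costs less than 40.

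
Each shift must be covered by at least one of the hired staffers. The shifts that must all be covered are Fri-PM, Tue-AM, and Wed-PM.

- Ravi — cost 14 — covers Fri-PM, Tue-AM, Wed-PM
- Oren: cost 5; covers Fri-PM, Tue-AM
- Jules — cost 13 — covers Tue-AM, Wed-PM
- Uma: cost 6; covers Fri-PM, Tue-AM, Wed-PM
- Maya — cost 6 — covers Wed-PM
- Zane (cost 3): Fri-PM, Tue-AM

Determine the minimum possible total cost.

6

Uma alone covers Fri-PM, Tue-AM, Wed-PM — every shift.
Total cost: 6.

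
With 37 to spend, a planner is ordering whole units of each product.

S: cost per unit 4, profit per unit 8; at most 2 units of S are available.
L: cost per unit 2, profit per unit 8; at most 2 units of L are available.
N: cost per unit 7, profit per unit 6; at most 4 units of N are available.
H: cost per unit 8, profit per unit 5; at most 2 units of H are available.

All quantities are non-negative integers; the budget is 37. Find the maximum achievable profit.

This is a bounded integer knapsack.
Take 2×S, 2×L, and 3×N: cost 33 ≤ 37, profit 2·8 + 2·8 + 3·6 = 50.
L has the best ratio (8/2) and is taken to its limit of 2; remaining capacity is filled optimally with the others.

50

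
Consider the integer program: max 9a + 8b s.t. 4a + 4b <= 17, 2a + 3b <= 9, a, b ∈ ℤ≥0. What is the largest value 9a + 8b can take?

Relaxing integrality, the LP optimum is 38.25 at (a,b) = (4.25, 0), which is not an integer point.
(a,b)=(4,0): 4·4+4·0=16≤17, 2·4+3·0=8≤9, objective 36.
(a,b)=(3,1): 4·3+4·1=16≤17, 2·3+3·1=9≤9, objective 35.
(a,b)=(3,0): 4·3+4·0=12≤17, 2·3+3·0=6≤9, objective 27.
Maximum is 36 at (a,b)=(4,0).

36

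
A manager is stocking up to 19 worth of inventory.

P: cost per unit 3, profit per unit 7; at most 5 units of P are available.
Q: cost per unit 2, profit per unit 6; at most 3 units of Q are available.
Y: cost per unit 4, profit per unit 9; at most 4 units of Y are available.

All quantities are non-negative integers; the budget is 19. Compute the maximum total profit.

5×P and 2×Q: cost 19 ≤ 19, profit 5·7 + 2·6 = 47.
3×P, 3×Q, and 1×Y: cost 19 ≤ 19, profit 3·7 + 3·6 + 1·9 = 48.
Best is 48.

48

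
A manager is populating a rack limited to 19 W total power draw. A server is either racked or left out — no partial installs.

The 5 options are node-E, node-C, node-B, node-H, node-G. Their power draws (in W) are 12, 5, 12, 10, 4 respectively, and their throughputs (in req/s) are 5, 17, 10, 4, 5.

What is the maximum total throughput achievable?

This is a 0-1 knapsack instance.
Allowing fractional choices, the relaxed optimum would be about 30.3, but servers are indivisible.
node-C + node-H + node-G: power draw 5 + 10 + 4 = 19 ≤ 19, throughput 17 + 4 + 5 = 26.
node-C + node-G: power draw 5 + 4 = 9 ≤ 19, throughput 17 + 5 = 22.
node-C + node-B: power draw 5 + 12 = 17 ≤ 19, throughput 17 + 10 = 27.
Best is node-C and node-B with total throughput 27.

27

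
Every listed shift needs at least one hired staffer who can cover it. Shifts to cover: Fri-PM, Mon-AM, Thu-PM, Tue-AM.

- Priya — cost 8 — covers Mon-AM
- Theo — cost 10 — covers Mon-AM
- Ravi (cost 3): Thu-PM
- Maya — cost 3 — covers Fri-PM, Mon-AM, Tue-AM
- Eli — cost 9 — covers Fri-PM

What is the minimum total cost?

Choose Ravi and Maya: together they cover Fri-PM, Mon-AM, Thu-PM, Tue-AM — every shift.
Total cost: 3 + 3 = 6.
No cover costs less than 6.

6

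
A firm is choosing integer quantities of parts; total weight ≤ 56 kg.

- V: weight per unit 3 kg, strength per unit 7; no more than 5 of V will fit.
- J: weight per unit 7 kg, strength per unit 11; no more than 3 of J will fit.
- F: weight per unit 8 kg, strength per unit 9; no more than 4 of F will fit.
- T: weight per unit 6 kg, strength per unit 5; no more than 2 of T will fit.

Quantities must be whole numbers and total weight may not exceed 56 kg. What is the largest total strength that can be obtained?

V has the best ratio (7/3); taking only V gives at most 5×7 = 35 (stopped by the supply cap of 5).
Mixing does better — 5×V, 3×J, 1×F, and 2×T: weight 56 ≤ 56, strength 5·7 + 3·11 + 1·9 + 2·5 = 87.

87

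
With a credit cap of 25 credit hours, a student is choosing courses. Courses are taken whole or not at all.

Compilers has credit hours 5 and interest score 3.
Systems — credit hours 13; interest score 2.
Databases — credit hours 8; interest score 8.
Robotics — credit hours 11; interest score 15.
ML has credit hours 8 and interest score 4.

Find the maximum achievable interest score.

26

Allowing fractional choices, the relaxed optimum would be about 26.5, but courses are indivisible.
Compilers + Databases + Robotics: credit hours 5 + 8 + 11 = 24 ≤ 25, interest score 3 + 8 + 15 = 26.
Compilers + Robotics + ML: credit hours 5 + 11 + 8 = 24 ≤ 25, interest score 3 + 15 + 4 = 22.
Databases + Robotics: credit hours 8 + 11 = 19 ≤ 25, interest score 8 + 15 = 23.
Best is Compilers, Databases, and Robotics with total interest score 26.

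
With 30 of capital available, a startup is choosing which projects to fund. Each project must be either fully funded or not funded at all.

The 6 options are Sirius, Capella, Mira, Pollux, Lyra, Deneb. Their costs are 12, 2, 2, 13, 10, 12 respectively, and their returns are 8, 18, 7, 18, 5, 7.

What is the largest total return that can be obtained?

51

This is a 0-1 knapsack instance.
Allowing fractional choices, the relaxed optimum would be about 51.6, but projects are indivisible.
Capella + Mira + Pollux + Deneb: cost 2 + 2 + 13 + 12 = 29 ≤ 30, return 18 + 7 + 18 + 7 = 50.
Sirius + Capella + Mira + Pollux: cost 12 + 2 + 2 + 13 = 29 ≤ 30, return 8 + 18 + 7 + 18 = 51.
Best is Sirius, Capella, Mira, and Pollux with total return 51.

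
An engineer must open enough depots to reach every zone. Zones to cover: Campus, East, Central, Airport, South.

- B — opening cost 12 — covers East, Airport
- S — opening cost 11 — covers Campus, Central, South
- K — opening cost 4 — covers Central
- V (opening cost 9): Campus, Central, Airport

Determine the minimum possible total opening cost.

The greedy cost-per-new-zone heuristic would pick V, S, and B for 32, but a cheaper cover exists.
Choose B and S: together they cover Campus, East, Central, Airport, South — every zone.
Total opening cost: 12 + 11 = 23.
No cover costs less than 23.

23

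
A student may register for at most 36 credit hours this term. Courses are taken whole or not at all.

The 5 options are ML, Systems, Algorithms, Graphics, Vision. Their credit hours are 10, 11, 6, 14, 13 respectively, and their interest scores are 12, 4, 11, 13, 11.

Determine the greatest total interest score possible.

36

Allowing fractional choices, the relaxed optimum would be about 41.1, but courses are indivisible.
ML + Algorithms + Vision: credit hours 10 + 6 + 13 = 29 ≤ 36, interest score 12 + 11 + 11 = 34.
ML + Algorithms + Graphics: credit hours 10 + 6 + 14 = 30 ≤ 36, interest score 12 + 11 + 13 = 36.
Algorithms + Graphics + Vision: credit hours 6 + 14 + 13 = 33 ≤ 36, interest score 11 + 13 + 11 = 35.
Best is ML, Algorithms, and Graphics with total interest score 36.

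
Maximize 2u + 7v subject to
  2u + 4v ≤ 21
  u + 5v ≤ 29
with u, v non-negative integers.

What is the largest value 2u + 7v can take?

(u,v)=(0,5): 2·0+4·5=20≤21, 1·0+5·5=25≤29, objective 35.
(u,v)=(1,4): 2·1+4·4=18≤21, 1·1+5·4=21≤29, objective 30.
(u,v)=(0,4): 2·0+4·4=16≤21, 1·0+5·4=20≤29, objective 28.
The best lattice point is (0,5), giving 35.

35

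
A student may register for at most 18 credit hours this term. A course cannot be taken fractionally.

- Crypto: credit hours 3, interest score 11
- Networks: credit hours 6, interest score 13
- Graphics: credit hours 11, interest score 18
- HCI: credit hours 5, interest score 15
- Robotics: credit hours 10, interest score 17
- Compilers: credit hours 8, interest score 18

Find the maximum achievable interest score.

Allowing fractional choices, the relaxed optimum would be about 48.3, but courses are indivisible.
Crypto + HCI + Compilers: credit hours 3 + 5 + 8 = 16 ≤ 18, interest score 11 + 15 + 18 = 44.
Crypto + HCI + Robotics: credit hours 3 + 5 + 10 = 18 ≤ 18, interest score 11 + 15 + 17 = 43.
Best is Crypto, HCI, and Compilers with total interest score 44.

44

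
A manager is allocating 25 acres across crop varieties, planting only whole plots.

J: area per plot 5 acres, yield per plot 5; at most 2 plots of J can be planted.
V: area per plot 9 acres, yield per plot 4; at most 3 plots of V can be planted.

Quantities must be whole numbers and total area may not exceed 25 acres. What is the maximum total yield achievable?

This is a bounded integer knapsack.
J has the best ratio (5/5); taking only J gives at most 2×5 = 10 (stopped by the supply cap of 2).
Mixing does better — 2×J and 1×V: area 19 ≤ 25, yield 2·5 + 1·4 = 14.

14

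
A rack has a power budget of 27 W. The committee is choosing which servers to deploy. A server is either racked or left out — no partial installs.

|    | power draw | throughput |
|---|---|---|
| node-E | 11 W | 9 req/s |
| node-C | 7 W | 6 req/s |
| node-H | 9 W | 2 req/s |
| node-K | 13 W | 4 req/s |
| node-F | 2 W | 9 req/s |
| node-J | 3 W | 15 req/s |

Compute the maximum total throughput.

Treat it as a binary knapsack problem.
Allowing fractional choices, the relaxed optimum would be about 40.2, but servers are indivisible.
node-E + node-H + node-F + node-J: power draw 11 + 9 + 2 + 3 = 25 ≤ 27, throughput 9 + 2 + 9 + 15 = 35.
node-E + node-C + node-F + node-J: power draw 11 + 7 + 2 + 3 = 23 ≤ 27, throughput 9 + 6 + 9 + 15 = 39.
node-C + node-K + node-F + node-J: power draw 7 + 13 + 2 + 3 = 25 ≤ 27, throughput 6 + 4 + 9 + 15 = 34.
Best is node-E, node-C, node-F, and node-J with total throughput 39.

39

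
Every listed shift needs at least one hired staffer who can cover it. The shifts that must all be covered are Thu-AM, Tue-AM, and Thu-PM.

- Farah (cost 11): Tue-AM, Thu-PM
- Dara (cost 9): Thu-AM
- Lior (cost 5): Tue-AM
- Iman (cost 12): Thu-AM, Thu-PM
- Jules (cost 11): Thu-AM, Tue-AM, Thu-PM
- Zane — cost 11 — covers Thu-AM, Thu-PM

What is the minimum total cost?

11

Jules alone covers Thu-AM, Tue-AM, Thu-PM — every shift.
Total cost: 11.
No cover costs less than 11.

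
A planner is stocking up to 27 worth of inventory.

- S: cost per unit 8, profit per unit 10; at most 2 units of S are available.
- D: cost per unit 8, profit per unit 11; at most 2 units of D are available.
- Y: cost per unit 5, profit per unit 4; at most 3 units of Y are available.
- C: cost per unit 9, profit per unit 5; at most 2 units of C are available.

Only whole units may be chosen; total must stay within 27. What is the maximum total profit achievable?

D has the best ratio (11/8); taking only D gives at most 2×11 = 22 (stopped by the supply cap of 2).
Mixing does better — 1×S and 2×D: cost 24 ≤ 27, profit 1·10 + 2·11 = 32.

32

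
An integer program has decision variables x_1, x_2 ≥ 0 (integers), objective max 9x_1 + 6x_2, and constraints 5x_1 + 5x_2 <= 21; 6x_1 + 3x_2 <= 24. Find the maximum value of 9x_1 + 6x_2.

(x_1,x_2)=(4,0) is feasible, giving 36.
(x_1,x_2)=(3,1) is feasible, giving 33.
(x_1,x_2)=(3,0) is feasible, giving 27.
No feasible integer point exceeds 36.

36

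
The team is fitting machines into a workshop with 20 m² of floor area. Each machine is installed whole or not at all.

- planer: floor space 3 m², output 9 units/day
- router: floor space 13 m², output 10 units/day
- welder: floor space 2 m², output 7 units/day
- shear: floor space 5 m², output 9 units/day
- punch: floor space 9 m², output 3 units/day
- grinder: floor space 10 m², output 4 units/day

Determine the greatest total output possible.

29

Allowing fractional choices, the relaxed optimum would be about 32.7, but machines are indivisible.
planer + welder + shear + punch: floor space 3 + 2 + 5 + 9 = 19 ≤ 20, output 9 + 7 + 9 + 3 = 28.
planer + welder + shear + grinder: floor space 3 + 2 + 5 + 10 = 20 ≤ 20, output 9 + 7 + 9 + 4 = 29.
planer + router + welder: floor space 3 + 13 + 2 = 18 ≤ 20, output 9 + 10 + 7 = 26.
Best is planer, welder, shear, and grinder with total output 29.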